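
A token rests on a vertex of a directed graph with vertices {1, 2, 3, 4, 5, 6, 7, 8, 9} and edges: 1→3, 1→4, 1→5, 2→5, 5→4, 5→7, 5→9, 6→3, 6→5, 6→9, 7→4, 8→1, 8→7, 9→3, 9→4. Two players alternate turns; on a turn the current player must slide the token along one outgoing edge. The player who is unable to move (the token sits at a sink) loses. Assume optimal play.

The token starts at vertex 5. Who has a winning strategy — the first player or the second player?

Label each position W (a win for the player to move) or L (a loss). A position with no legal move is L; any other position is W exactly when some move reaches an L, and L when every move reaches a W.
Every edge goes from a vertex to one that appears earlier in the order 4, 3, 9, 7, 5, 6, 2, 1, 8, so processing vertices in that order labels each vertex after all of its successors.
4: no outgoing edge → L
3: no outgoing edge → L
9: →3(L), so W
7: →4(L), so W
5: →4(L), so W
6: →3(L), so W
2: →5(W) only, which is W, so L
1: →3(L), so W
8: →1(W), 7(W) — all W, so L
The starting position 5 is W: the player to move should move to 4, handing over an L position.

The first player wins.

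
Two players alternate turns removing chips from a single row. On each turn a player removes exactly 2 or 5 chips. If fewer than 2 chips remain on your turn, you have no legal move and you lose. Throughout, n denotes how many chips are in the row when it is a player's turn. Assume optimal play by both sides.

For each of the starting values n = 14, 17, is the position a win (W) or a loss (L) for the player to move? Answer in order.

14: L, 17: W

Positions with no move are L. A position that does have a move is losing for the player to move precisely when every available move leads to a winning position for the opponent. Fill in the labels:
n=0: no move → L
n=1: no move → L
n=2: can move to 0, which is L ⇒ W
n=3: can move to 1, which is L ⇒ W
n=4: the only move is to 2(W), a W ⇒ L
n=5: can move to 0, which is L ⇒ W
n=6: can move to 4, which is L ⇒ W
n=7: moves to 5(W), 2(W); every one is W ⇒ L
n=8: moves to 6(W), 3(W); every one is W ⇒ L
n=9: can move to 7, which is L ⇒ W
n=10: can move to 8, which is L ⇒ W
n=11: moves to 9(W), 6(W); every one is W ⇒ L
n=12: can move to 7, which is L ⇒ W
n=13: can move to 11, which is L ⇒ W
n=14: moves to 12(W), 9(W); every one is W ⇒ L
n=15: moves to 13(W), 10(W); every one is W ⇒ L
n=16: can move to 14, which is L ⇒ W
n=17: can move to 15, which is L ⇒ W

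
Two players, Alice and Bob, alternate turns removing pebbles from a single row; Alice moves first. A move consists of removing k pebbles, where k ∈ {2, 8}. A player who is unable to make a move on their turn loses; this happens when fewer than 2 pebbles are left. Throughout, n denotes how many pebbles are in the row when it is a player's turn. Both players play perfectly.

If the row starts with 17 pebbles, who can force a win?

Alice wins.

Build the W/L table. Terminal = L. A non-terminal position is W if it has a move to some L; otherwise it is L.
n=0: no move → L
n=1: no move → L
n=2: W (go to 0, an L position)
n=3: W (go to 1, an L position)
n=4: L (sole option 2(W) is W)
n=5: L (sole option 3(W) is W)
n=6: W (go to 4, an L position)
n=7: W (go to 5, an L position)
n=8: W (go to 0, an L position)
n=9: W (go to 1, an L position)
n=10: L (options 8(W), 2(W) are all W)
n=11: L (options 9(W), 3(W) are all W)
n=12: W (go to 10, an L position)
n=13: W (go to 11, an L position)
n=14: L (options 12(W), 6(W) are all W)
n=15: L (options 13(W), 7(W) are all W)
n=16: W (go to 14, an L position)
n=17: W (go to 15, an L position)
From 17 Alice can remove 2, leaving 15, reaching an L position.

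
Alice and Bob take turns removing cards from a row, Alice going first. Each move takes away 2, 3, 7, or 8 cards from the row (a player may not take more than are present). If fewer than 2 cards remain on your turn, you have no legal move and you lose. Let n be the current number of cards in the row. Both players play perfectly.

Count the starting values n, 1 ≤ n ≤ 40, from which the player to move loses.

Compute win/loss labels from the base case upward. A position with no move is L. Any other position is W if it can reach an L in one move, else L.
n=0: no move → L
n=1: no move → L
n=2: reaches L-position 0 → W
n=3: reaches L-position 1 → W
n=4: reaches L-position 1 → W
n=5: only reaches 3(W), 2(W), all W → L
n=6: only reaches 4(W), 3(W), all W → L
n=7: reaches L-position 5 → W
n=8: reaches L-position 6 → W
n=9: reaches L-position 6 → W
n=10: only reaches 8(W), 7(W), 3(W), 2(W), all W → L
n=11: only reaches 9(W), 8(W), 4(W), 3(W), all W → L
n=12: reaches L-position 10 → W
n=13: reaches L-position 11 → W
n=14: reaches L-position 11 → W
n=15: only reaches 13(W), 12(W), 8(W), 7(W), all W → L
n=16: only reaches 14(W), 13(W), 9(W), 8(W), all W → L
n=17: reaches L-position 15 → W
n=18: reaches L-position 16 → W
n=19: reaches L-position 16 → W
n=20: only reaches 18(W), 17(W), 13(W), 12(W), all W → L
n=21: only reaches 19(W), 18(W), 14(W), 13(W), all W → L
n=22: reaches L-position 20 → W
n=23: reaches L-position 21 → W
n=24: reaches L-position 21 → W
n=25: only reaches 23(W), 22(W), 18(W), 17(W), all W → L
n=26: only reaches 24(W), 23(W), 19(W), 18(W), all W → L
n=27: reaches L-position 25 → W
n=28: reaches L-position 26 → W
n=29: reaches L-position 26 → W
n=30: only reaches 28(W), 27(W), 23(W), 22(W), all W → L
n=31: only reaches 29(W), 28(W), 24(W), 23(W), all W → L
n=32: reaches L-position 30 → W
n=33: reaches L-position 31 → W
n=34: reaches L-position 31 → W
n=35: only reaches 33(W), 32(W), 28(W), 27(W), all W → L
n=36: only reaches 34(W), 33(W), 29(W), 28(W), all W → L
n=37: reaches L-position 35 → W
n=38: reaches L-position 36 → W
n=39: reaches L-position 36 → W
n=40: only reaches 38(W), 37(W), 33(W), 32(W), all W → L
L entries with 1 ≤ n ≤ 40 (n=0 is outside the asked range and is not counted): n = 1, 5, 6, 10, 11, 15, 16, 20, 21, 25, 26, 30, 31, 35, 36, 40; that makes 16.

16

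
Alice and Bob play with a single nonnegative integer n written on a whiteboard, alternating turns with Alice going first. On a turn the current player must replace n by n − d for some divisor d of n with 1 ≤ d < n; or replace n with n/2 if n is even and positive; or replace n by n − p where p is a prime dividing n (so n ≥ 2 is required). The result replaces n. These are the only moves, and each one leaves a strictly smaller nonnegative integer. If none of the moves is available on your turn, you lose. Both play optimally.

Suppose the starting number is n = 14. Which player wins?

Positions with no move are L. A position that does have a move is losing for the player to move precisely when every available move leads to a winning position for the opponent. Fill in the labels:
n=0: no move → L
n=1: no move → L
n=2: W (go to 0, an L position)
n=3: W (go to 0, an L position)
n=4: L (options 2(W), 3(W) are all W)
n=5: W (go to 0, an L position)
n=6: W (go to 4, an L position)
n=7: W (go to 0, an L position)
n=8: W (go to 4, an L position)
n=9: L (options 6(W), 8(W) are all W)
n=10: W (go to 9, an L position)
n=11: W (go to 0, an L position)
n=12: W (go to 9, an L position)
n=13: W (go to 0, an L position)
n=14: L (options 7(W), 12(W), 13(W) are all W)
The starting position 14 is L: whatever Alice does, the opponent receives a W position.

Bob wins.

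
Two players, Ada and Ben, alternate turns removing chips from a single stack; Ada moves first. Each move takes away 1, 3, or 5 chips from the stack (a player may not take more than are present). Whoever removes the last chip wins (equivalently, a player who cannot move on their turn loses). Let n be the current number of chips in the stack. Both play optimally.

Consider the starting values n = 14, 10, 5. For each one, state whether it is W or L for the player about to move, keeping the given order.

14: L, 10: L, 5: W

Label each position W (a win for the player to move) or L (a loss). A position with no legal move is L; any other position is W exactly when some move reaches an L, and L when every move reaches a W.
n=0: no move → L
n=1: W (go to 0, an L position)
n=2: L (sole option 1(W) is W)
n=3: W (go to 2, an L position)
n=4: L (options 3(W), 1(W) are all W)
n=5: W (go to 4, an L position)
n=6: L (options 5(W), 3(W), 1(W) are all W)
n=7: W (go to 6, an L position)
n=8: L (options 7(W), 5(W), 3(W) are all W)
n=9: W (go to 8, an L position)
n=10: L (options 9(W), 7(W), 5(W) are all W)
n=11: W (go to 10, an L position)
n=12: L (options 11(W), 9(W), 7(W) are all W)
n=13: W (go to 12, an L position)
n=14: L (options 13(W), 11(W), 9(W) are all W)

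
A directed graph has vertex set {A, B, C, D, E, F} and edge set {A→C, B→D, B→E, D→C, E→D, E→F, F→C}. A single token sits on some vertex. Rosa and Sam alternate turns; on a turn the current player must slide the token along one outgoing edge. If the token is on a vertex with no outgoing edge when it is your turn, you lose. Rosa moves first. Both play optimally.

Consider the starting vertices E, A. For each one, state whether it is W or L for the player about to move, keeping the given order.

E: L, A: W

Label each position W (a win for the player to move) or L (a loss). A position with no legal move is L; any other position is W exactly when some move reaches an L, and L when every move reaches a W.
Every edge goes from a vertex to one that appears earlier in the order C, D, A, F, E, B, so processing vertices in that order labels each vertex after all of its successors.
C: no outgoing edge → L
D: W (go to C, an L position)
A: W (go to C, an L position)
F: W (go to C, an L position)
E: L (options F(W), D(W) are all W)
B: W (go to E, an L position)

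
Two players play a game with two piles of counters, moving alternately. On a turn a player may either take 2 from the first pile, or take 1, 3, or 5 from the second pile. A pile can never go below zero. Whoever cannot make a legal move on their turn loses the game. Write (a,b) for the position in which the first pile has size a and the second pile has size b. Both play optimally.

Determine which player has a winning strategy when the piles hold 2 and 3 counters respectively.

The second player wins.

Compute win/loss labels from the base case upward. A position with no move is L. Any other position is W if it can reach an L in one move, else L.
No move ever increases a pile, so every position that can arise here has a ≤ 2 and b ≤ 3; it is enough to label the cells with 0 ≤ a ≤ 2 and 0 ≤ b ≤ 3.
Every move lowers a or b (never raises either), so fill the grid row by row in increasing a, and left to right within a row: each cell's successors are then already labelled.
      b=0  b=1  b=2  b=3
a=0:    L    W    L    W
a=1:    L    W    L    W
a=2:    W    L    W    L
Cells with no legal move (terminal, hence L): (0,0), (1,0).
The remaining L cells, each justified by listing all of its moves:
(0,2): L (sole option (0,1)(W) is W)
(1,2): L (sole option (1,1)(W) is W)
(2,1): L (options (0,1)(W), (2,0)(W) are all W)
(2,3): L (options (0,3)(W), (2,2)(W), (2,0)(W) are all W)
Every other cell has at least one move into one of the L cells above, so it is W.
The starting position (2,3) is L: whatever the player to move does, the opponent receives a W position.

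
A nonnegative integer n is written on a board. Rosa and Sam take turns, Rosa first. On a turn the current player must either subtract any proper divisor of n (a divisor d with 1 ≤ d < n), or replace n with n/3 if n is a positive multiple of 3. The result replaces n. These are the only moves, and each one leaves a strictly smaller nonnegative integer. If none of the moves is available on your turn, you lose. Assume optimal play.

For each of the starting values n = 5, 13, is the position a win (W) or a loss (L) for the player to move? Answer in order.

5: W, 13: L

Classify positions by backward induction: terminal positions (no move available) are L. From any other position, the mover wins iff some move reaches an L.
n=0: no move → L
n=1: no move → L
n=2: reaches L-position 1 → W
n=3: reaches L-position 1 → W
n=4: only reaches 2(W), 3(W), all W → L
n=5: reaches L-position 4 → W
n=6: reaches L-position 4 → W
n=7: only reaches 6(W), which is W → L
n=8: reaches L-position 4 → W
n=9: only reaches 3(W), 6(W), 8(W), all W → L
n=10: reaches L-position 9 → W
n=11: only reaches 10(W), which is W → L
n=12: reaches L-position 4 → W
n=13: only reaches 12(W), which is W → L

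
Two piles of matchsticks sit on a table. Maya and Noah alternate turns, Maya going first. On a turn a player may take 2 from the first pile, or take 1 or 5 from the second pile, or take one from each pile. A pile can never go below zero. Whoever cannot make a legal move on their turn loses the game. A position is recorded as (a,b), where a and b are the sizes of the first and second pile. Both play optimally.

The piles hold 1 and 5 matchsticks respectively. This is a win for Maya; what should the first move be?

Move to (1,4).

Build the W/L table. Terminal = L. A non-terminal position is W if it has a move to some L; otherwise it is L.
No move ever increases a pile, so every position that can arise here has a ≤ 1 and b ≤ 5; it is enough to label the cells with 0 ≤ a ≤ 1 and 0 ≤ b ≤ 5.
Every move lowers a or b (never raises either), so fill the grid row by row in increasing a, and left to right within a row: each cell's successors are then already labelled.
      b=0  b=1  b=2  b=3  b=4  b=5
a=0:    L    W    L    W    L    W
a=1:    L    W    L    W    L    W
Cells with no legal move (terminal, hence L): (0,0), (1,0).
The remaining L cells, each justified by listing all of its moves:
(0,2): L (sole option (0,1)(W) is W)
(0,4): L (sole option (0,3)(W) is W)
(1,2): L (options (1,1)(W), (0,1)(W) are all W)
(1,4): L (options (1,3)(W), (0,3)(W) are all W)
Every other cell has at least one move into one of the L cells above, so it is W.
From (1,5), the L positions reachable in one move are: (1,4), (1,0), (0,4). Any move reaching one of these is winning.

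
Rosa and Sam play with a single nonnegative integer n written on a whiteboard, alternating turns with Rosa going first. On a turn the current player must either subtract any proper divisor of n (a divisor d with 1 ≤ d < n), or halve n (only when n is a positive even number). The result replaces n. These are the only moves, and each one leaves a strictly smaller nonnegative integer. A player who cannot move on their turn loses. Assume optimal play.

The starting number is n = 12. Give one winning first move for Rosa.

Move to 9.

Classify positions by backward induction: terminal positions (no move available) are L. From any other position, the mover wins iff some move reaches an L.
n=0: no move → L
n=1: no move → L
n=2: →1(L), so W
n=3: →2(W) only, which is W, so L
n=4: →3(L), so W
n=5: →4(W) only, which is W, so L
n=6: →3(L), so W
n=7: →6(W) only, which is W, so L
n=8: →7(L), so W
n=9: →6(W), 8(W) — all W, so L
n=10: →5(L), so W
n=11: →10(W) only, which is W, so L
n=12: →9(L), so W
From 12, the L positions reachable in one move are: 9, 11. Any move reaching one of these is winning.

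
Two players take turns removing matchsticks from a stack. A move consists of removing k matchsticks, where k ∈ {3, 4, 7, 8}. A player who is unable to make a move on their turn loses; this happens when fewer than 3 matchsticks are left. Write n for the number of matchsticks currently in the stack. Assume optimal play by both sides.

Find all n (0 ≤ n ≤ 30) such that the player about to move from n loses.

Positions with no move are L. A position that does have a move is losing for the player to move precisely when every available move leads to a winning position for the opponent. Fill in the labels:
n=0: no move → L
n=1: no move → L
n=2: no move → L
n=3: reaches L-position 0 → W
n=4: reaches L-position 1 → W
n=5: reaches L-position 2 → W
n=6: reaches L-position 2 → W
n=7: reaches L-position 0 → W
n=8: reaches L-position 1 → W
n=9: reaches L-position 2 → W
n=10: reaches L-position 2 → W
n=11: only reaches 8(W), 7(W), 4(W), 3(W), all W → L
n=12: only reaches 9(W), 8(W), 5(W), 4(W), all W → L
n=13: only reaches 10(W), 9(W), 6(W), 5(W), all W → L
n=14: reaches L-position 11 → W
n=15: reaches L-position 12 → W
n=16: reaches L-position 13 → W
n=17: reaches L-position 13 → W
n=18: reaches L-position 11 → W
n=19: reaches L-position 12 → W
n=20: reaches L-position 13 → W
n=21: reaches L-position 13 → W
n=22: only reaches 19(W), 18(W), 15(W), 14(W), all W → L
n=23: only reaches 20(W), 19(W), 16(W), 15(W), all W → L
n=24: only reaches 21(W), 20(W), 17(W), 16(W), all W → L
n=25: reaches L-position 22 → W
n=26: reaches L-position 23 → W
n=27: reaches L-position 24 → W
n=28: reaches L-position 24 → W
n=29: reaches L-position 22 → W
n=30: reaches L-position 23 → W
The losing starting values of n are exactly the entries labelled L in this table (9 of them).

0, 1, 2, 11, 12, 13, 22, 23, 24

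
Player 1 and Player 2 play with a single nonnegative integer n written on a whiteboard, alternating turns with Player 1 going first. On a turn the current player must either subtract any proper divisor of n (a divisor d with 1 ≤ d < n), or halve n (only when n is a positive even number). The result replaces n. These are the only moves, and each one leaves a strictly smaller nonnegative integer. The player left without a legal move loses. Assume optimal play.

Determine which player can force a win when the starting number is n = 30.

Use the standard recursion: the mover loses at a terminal position; elsewhere, the mover wins exactly when some move hands the opponent an L position.
n=0: no move → L
n=1: no move → L
n=2: can move to 1, which is L ⇒ W
n=3: the only move is to 2(W), a W ⇒ L
n=4: can move to 3, which is L ⇒ W
n=5: the only move is to 4(W), a W ⇒ L
n=6: can move to 3, which is L ⇒ W
n=7: the only move is to 6(W), a W ⇒ L
n=8: can move to 7, which is L ⇒ W
n=9: moves to 6(W), 8(W); every one is W ⇒ L
n=10: can move to 5, which is L ⇒ W
n=11: the only move is to 10(W), a W ⇒ L
n=12: can move to 9, which is L ⇒ W
n=13: the only move is to 12(W), a W ⇒ L
n=14: can move to 7, which is L ⇒ W
n=15: moves to 10(W), 12(W), 14(W); every one is W ⇒ L
n=16: can move to 15, which is L ⇒ W
n=17: the only move is to 16(W), a W ⇒ L
n=18: can move to 9, which is L ⇒ W
n=19: the only move is to 18(W), a W ⇒ L
n=20: can move to 15, which is L ⇒ W
n=21: moves to 14(W), 18(W), 20(W); every one is W ⇒ L
n=22: can move to 11, which is L ⇒ W
n=23: the only move is to 22(W), a W ⇒ L
n=24: can move to 21, which is L ⇒ W
n=25: moves to 20(W), 24(W); every one is W ⇒ L
n=26: can move to 13, which is L ⇒ W
n=27: moves to 18(W), 24(W), 26(W); every one is W ⇒ L
n=28: can move to 21, which is L ⇒ W
n=29: the only move is to 28(W), a W ⇒ L
n=30: can move to 15, which is L ⇒ W
The starting position 30 is W: Player 1 should move to 15, handing over an L position.

Player 1 wins.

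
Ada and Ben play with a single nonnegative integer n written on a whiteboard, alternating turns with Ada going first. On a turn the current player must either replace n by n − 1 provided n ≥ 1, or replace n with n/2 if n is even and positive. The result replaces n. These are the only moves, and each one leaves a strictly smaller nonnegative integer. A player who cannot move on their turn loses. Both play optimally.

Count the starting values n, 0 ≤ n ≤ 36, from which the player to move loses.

Use the standard recursion: the mover loses at a terminal position; elsewhere, the mover wins exactly when some move hands the opponent an L position.
n=0: no move → L
n=1: reaches L-position 0 → W
n=2: only reaches 1(W), which is W → L
n=3: reaches L-position 2 → W
n=4: reaches L-position 2 → W
n=5: only reaches 4(W), which is W → L
n=6: reaches L-position 5 → W
n=7: only reaches 6(W), which is W → L
n=8: reaches L-position 7 → W
n=9: only reaches 8(W), which is W → L
n=10: reaches L-position 5 → W
n=11: only reaches 10(W), which is W → L
n=12: reaches L-position 11 → W
n=13: only reaches 12(W), which is W → L
n=14: reaches L-position 7 → W
n=15: only reaches 14(W), which is W → L
n=16: reaches L-position 15 → W
n=17: only reaches 16(W), which is W → L
n=18: reaches L-position 9 → W
n=19: only reaches 18(W), which is W → L
n=20: reaches L-position 19 → W
n=21: only reaches 20(W), which is W → L
n=22: reaches L-position 11 → W
n=23: only reaches 22(W), which is W → L
n=24: reaches L-position 23 → W
n=25: only reaches 24(W), which is W → L
n=26: reaches L-position 13 → W
n=27: only reaches 26(W), which is W → L
n=28: reaches L-position 27 → W
n=29: only reaches 28(W), which is W → L
n=30: reaches L-position 15 → W
n=31: only reaches 30(W), which is W → L
n=32: reaches L-position 31 → W
n=33: only reaches 32(W), which is W → L
n=34: reaches L-position 17 → W
n=35: only reaches 34(W), which is W → L
n=36: reaches L-position 35 → W
L entries with 0 ≤ n ≤ 36: n = 0, 2, 5, 7, 9, 11, 13, 15, 17, 19, 21, 23, 25, 27, 29, 31, 33, 35; that makes 18.

18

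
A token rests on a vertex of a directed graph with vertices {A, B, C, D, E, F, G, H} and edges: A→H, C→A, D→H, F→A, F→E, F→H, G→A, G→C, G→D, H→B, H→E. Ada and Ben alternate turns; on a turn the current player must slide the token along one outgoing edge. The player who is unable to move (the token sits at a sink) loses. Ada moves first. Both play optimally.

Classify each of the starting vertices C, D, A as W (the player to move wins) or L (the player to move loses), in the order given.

C: W, D: L, A: L

Use the standard recursion: the mover loses at a terminal position; elsewhere, the mover wins exactly when some move hands the opponent an L position.
Every edge goes from a vertex to one that appears earlier in the order E, B, H, D, A, F, C, G, so processing vertices in that order labels each vertex after all of its successors.
E: no outgoing edge → L
B: no outgoing edge → L
H: →B(L), so W
D: →H(W) only, which is W, so L
A: →H(W) only, which is W, so L
F: →A(L), so W
C: →A(L), so W
G: →A(L), so W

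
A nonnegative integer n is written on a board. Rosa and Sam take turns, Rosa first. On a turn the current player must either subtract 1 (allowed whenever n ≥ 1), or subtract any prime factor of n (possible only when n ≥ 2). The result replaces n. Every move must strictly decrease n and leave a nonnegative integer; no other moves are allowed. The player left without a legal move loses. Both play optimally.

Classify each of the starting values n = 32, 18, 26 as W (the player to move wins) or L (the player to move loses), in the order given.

Label each position W (a win for the player to move) or L (a loss). A position with no legal move is L; any other position is W exactly when some move reaches an L, and L when every move reaches a W.
n=0: no move → L
n=1: W (go to 0, an L position)
n=2: W (go to 0, an L position)
n=3: W (go to 0, an L position)
n=4: L (options 2(W), 3(W) are all W)
n=5: W (go to 0, an L position)
n=6: W (go to 4, an L position)
n=7: W (go to 0, an L position)
n=8: L (options 6(W), 7(W) are all W)
n=9: W (go to 8, an L position)
n=10: W (go to 8, an L position)
n=11: W (go to 0, an L position)
n=12: L (options 9(W), 10(W), 11(W) are all W)
n=13: W (go to 0, an L position)
n=14: W (go to 12, an L position)
n=15: W (go to 12, an L position)
n=16: L (options 14(W), 15(W) are all W)
n=17: W (go to 0, an L position)
n=18: W (go to 16, an L position)
n=19: W (go to 0, an L position)
n=20: L (options 15(W), 18(W), 19(W) are all W)
n=21: W (go to 20, an L position)
n=22: W (go to 20, an L position)
n=23: W (go to 0, an L position)
n=24: L (options 21(W), 22(W), 23(W) are all W)
n=25: W (go to 20, an L position)
n=26: W (go to 24, an L position)
n=27: W (go to 24, an L position)
n=28: L (options 21(W), 26(W), 27(W) are all W)
n=29: W (go to 0, an L position)
n=30: W (go to 28, an L position)
n=31: W (go to 0, an L position)
n=32: L (options 30(W), 31(W) are all W)

32: L, 18: W, 26: W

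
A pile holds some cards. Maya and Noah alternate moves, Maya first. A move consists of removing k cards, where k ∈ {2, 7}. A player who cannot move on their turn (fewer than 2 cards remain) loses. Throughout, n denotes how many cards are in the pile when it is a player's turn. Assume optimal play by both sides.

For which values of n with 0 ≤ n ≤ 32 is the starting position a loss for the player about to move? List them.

0, 1, 4, 5, 9, 10, 13, 14, 18, 19, 22, 23, 27, 28, 31, 32

Classify positions by backward induction: terminal positions (no move available) are L. From any other position, the mover wins iff some move reaches an L.
n=0: no move → L
n=1: no move → L
n=2: can move to 0, which is L ⇒ W
n=3: can move to 1, which is L ⇒ W
n=4: the only move is to 2(W), a W ⇒ L
n=5: the only move is to 3(W), a W ⇒ L
n=6: can move to 4, which is L ⇒ W
n=7: can move to 5, which is L ⇒ W
n=8: can move to 1, which is L ⇒ W
n=9: moves to 7(W), 2(W); every one is W ⇒ L
n=10: moves to 8(W), 3(W); every one is W ⇒ L
n=11: can move to 9, which is L ⇒ W
n=12: can move to 10, which is L ⇒ W
n=13: moves to 11(W), 6(W); every one is W ⇒ L
n=14: moves to 12(W), 7(W); every one is W ⇒ L
n=15: can move to 13, which is L ⇒ W
n=16: can move to 14, which is L ⇒ W
n=17: can move to 10, which is L ⇒ W
n=18: moves to 16(W), 11(W); every one is W ⇒ L
n=19: moves to 17(W), 12(W); every one is W ⇒ L
n=20: can move to 18, which is L ⇒ W
n=21: can move to 19, which is L ⇒ W
n=22: moves to 20(W), 15(W); every one is W ⇒ L
n=23: moves to 21(W), 16(W); every one is W ⇒ L
n=24: can move to 22, which is L ⇒ W
n=25: can move to 23, which is L ⇒ W
n=26: can move to 19, which is L ⇒ W
n=27: moves to 25(W), 20(W); every one is W ⇒ L
n=28: moves to 26(W), 21(W); every one is W ⇒ L
n=29: can move to 27, which is L ⇒ W
n=30: can move to 28, which is L ⇒ W
n=31: moves to 29(W), 24(W); every one is W ⇒ L
n=32: moves to 30(W), 25(W); every one is W ⇒ L
The losing starting values of n are exactly the entries labelled L in this table (16 of them).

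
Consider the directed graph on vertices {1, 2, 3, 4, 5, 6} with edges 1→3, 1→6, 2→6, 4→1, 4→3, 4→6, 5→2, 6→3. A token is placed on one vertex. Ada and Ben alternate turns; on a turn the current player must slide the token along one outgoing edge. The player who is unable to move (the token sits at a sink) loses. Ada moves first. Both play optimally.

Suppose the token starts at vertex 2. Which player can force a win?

Ben wins.

Use the standard recursion: the mover loses at a terminal position; elsewhere, the mover wins exactly when some move hands the opponent an L position.
Every edge goes from a vertex to one that appears earlier in the order 3, 6, 1, 2, 4, 5, so processing vertices in that order labels each vertex after all of its successors.
3: no outgoing edge → L
6: →3(L), so W
1: →3(L), so W
2: →6(W) only, which is W, so L
4: →3(L), so W
5: →2(L), so W
The starting position 2 is L: whatever Ada does, the opponent receives a W position.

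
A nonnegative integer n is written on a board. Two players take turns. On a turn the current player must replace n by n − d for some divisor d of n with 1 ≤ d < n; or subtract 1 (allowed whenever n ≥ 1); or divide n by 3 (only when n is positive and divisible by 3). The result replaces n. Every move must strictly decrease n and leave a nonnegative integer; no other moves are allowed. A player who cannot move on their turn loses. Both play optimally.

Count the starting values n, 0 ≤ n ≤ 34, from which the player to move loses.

Positions with no move are L. A position that does have a move is losing for the player to move precisely when every available move leads to a winning position for the opponent. Fill in the labels:
n=0: no move → L
n=1: reaches L-position 0 → W
n=2: only reaches 1(W), which is W → L
n=3: reaches L-position 2 → W
n=4: reaches L-position 2 → W
n=5: only reaches 4(W), which is W → L
n=6: reaches L-position 2 → W
n=7: only reaches 6(W), which is W → L
n=8: reaches L-position 7 → W
n=9: only reaches 3(W), 6(W), 8(W), all W → L
n=10: reaches L-position 5 → W
n=11: only reaches 10(W), which is W → L
n=12: reaches L-position 9 → W
n=13: only reaches 12(W), which is W → L
n=14: reaches L-position 7 → W
n=15: reaches L-position 5 → W
n=16: only reaches 8(W), 12(W), 14(W), 15(W), all W → L
n=17: reaches L-position 16 → W
n=18: reaches L-position 9 → W
n=19: only reaches 18(W), which is W → L
n=20: reaches L-position 16 → W
n=21: reaches L-position 7 → W
n=22: reaches L-position 11 → W
n=23: only reaches 22(W), which is W → L
n=24: reaches L-position 16 → W
n=25: only reaches 20(W), 24(W), all W → L
n=26: reaches L-position 13 → W
n=27: reaches L-position 9 → W
n=28: only reaches 14(W), 21(W), 24(W), 26(W), 27(W), all W → L
n=29: reaches L-position 28 → W
n=30: reaches L-position 25 → W
n=31: only reaches 30(W), which is W → L
n=32: reaches L-position 16 → W
n=33: reaches L-position 11 → W
n=34: only reaches 17(W), 32(W), 33(W), all W → L
L entries with 0 ≤ n ≤ 34: n = 0, 2, 5, 7, 9, 11, 13, 16, 19, 23, 25, 28, 31, 34; that makes 14.

14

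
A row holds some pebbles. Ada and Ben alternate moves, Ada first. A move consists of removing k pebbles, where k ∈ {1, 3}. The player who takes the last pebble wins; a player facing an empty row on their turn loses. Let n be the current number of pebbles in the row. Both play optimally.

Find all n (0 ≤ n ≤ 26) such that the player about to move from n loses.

Classify positions by backward induction: terminal positions (no move available) are L. From any other position, the mover wins iff some move reaches an L.
n=0: no move → L
n=1: reaches L-position 0 → W
n=2: only reaches 1(W), which is W → L
n=3: reaches L-position 2 → W
n=4: only reaches 3(W), 1(W), all W → L
n=5: reaches L-position 4 → W
n=6: only reaches 5(W), 3(W), all W → L
n=7: reaches L-position 6 → W
n=8: only reaches 7(W), 5(W), all W → L
n=9: reaches L-position 8 → W
n=10: only reaches 9(W), 7(W), all W → L
n=11: reaches L-position 10 → W
n=12: only reaches 11(W), 9(W), all W → L
n=13: reaches L-position 12 → W
n=14: only reaches 13(W), 11(W), all W → L
n=15: reaches L-position 14 → W
n=16: only reaches 15(W), 13(W), all W → L
n=17: reaches L-position 16 → W
n=18: only reaches 17(W), 15(W), all W → L
n=19: reaches L-position 18 → W
n=20: only reaches 19(W), 17(W), all W → L
n=21: reaches L-position 20 → W
n=22: only reaches 21(W), 19(W), all W → L
n=23: reaches L-position 22 → W
n=24: only reaches 23(W), 21(W), all W → L
n=25: reaches L-position 24 → W
n=26: only reaches 25(W), 23(W), all W → L
The losing starting values of n are exactly the entries labelled L in this table (14 of them).

0, 2, 4, 6, 8, 10, 12, 14, 16, 18, 20, 22, 24, 26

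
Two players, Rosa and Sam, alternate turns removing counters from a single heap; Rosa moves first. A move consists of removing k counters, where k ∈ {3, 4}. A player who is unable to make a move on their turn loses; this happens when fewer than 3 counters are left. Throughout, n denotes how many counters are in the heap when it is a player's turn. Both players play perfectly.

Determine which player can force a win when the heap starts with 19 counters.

Build the W/L table. Terminal = L. A non-terminal position is W if it has a move to some L; otherwise it is L.
n=0: no move → L
n=1: no move → L
n=2: no move → L
n=3: reaches L-position 0 → W
n=4: reaches L-position 1 → W
n=5: reaches L-position 2 → W
n=6: reaches L-position 2 → W
n=7: only reaches 4(W), 3(W), all W → L
n=8: only reaches 5(W), 4(W), all W → L
n=9: only reaches 6(W), 5(W), all W → L
n=10: reaches L-position 7 → W
n=11: reaches L-position 8 → W
n=12: reaches L-position 9 → W
n=13: reaches L-position 9 → W
n=14: only reaches 11(W), 10(W), all W → L
n=15: only reaches 12(W), 11(W), all W → L
n=16: only reaches 13(W), 12(W), all W → L
n=17: reaches L-position 14 → W
n=18: reaches L-position 15 → W
n=19: reaches L-position 16 → W
From 19 Rosa can remove 3, leaving 16, reaching an L position.

Rosa wins.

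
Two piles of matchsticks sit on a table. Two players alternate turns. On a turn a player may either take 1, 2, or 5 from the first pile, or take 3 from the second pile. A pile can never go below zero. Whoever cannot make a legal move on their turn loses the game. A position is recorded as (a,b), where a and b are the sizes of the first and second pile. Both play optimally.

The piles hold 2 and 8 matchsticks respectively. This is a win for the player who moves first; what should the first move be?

Use the standard recursion: the mover loses at a terminal position; elsewhere, the mover wins exactly when some move hands the opponent an L position.
No move ever increases a pile, so every position that can arise here has a ≤ 2 and b ≤ 8; it is enough to label the cells with 0 ≤ a ≤ 2 and 0 ≤ b ≤ 8.
Every move lowers a or b (never raises either), so fill the grid row by row in increasing a, and left to right within a row: each cell's successors are then already labelled.
      b=0  b=1  b=2  b=3  b=4  b=5  b=6  b=7  b=8
a=0:    L    L    L    W    W    W    L    L    L
a=1:    W    W    W    L    L    L    W    W    W
a=2:    W    W    W    W    W    W    W    W    W
Cells with no legal move (terminal, hence L): (0,0), (0,1), (0,2).
The remaining L cells, each justified by listing all of its moves:
(0,6): the only move is to (0,3)(W), a W ⇒ L
(0,7): the only move is to (0,4)(W), a W ⇒ L
(0,8): the only move is to (0,5)(W), a W ⇒ L
(1,3): moves to (0,3)(W), (1,0)(W); every one is W ⇒ L
(1,4): moves to (0,4)(W), (1,1)(W); every one is W ⇒ L
(1,5): moves to (0,5)(W), (1,2)(W); every one is W ⇒ L
Every other cell has at least one move into one of the L cells above, so it is W.
From (2,8), the L positions reachable in one move are: (0,8).

Move to (0,8).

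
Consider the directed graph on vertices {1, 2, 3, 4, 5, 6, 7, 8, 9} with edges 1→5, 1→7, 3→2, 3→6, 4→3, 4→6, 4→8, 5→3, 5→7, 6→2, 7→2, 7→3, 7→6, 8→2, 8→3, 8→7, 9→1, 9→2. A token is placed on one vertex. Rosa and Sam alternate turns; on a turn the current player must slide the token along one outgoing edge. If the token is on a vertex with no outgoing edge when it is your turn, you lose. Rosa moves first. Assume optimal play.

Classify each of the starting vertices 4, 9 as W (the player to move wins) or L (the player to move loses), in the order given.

4: L, 9: W

Compute win/loss labels from the base case upward. A position with no move is L. Any other position is W if it can reach an L in one move, else L.
Every edge goes from a vertex to one that appears earlier in the order 2, 6, 3, 7, 8, 5, 1, 9, 4, so processing vertices in that order labels each vertex after all of its successors.
2: no outgoing edge → L
6: →2(L), so W
3: →2(L), so W
7: →2(L), so W
8: →2(L), so W
5: →7(W), 3(W) — all W, so L
1: →5(L), so W
9: →2(L), so W
4: →8(W), 3(W), 6(W) — all W, so L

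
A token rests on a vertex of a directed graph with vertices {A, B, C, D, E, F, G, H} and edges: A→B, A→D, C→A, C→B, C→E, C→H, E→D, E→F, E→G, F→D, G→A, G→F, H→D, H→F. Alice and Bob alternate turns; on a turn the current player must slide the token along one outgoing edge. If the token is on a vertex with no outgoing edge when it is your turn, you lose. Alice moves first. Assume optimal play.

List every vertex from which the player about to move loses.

B, D, G

Work bottom-up. With no move the player to move loses. Otherwise the position is W if at least one move leads to an L position for the opponent, and L if every move leads to a W.
Every edge goes from a vertex to one that appears earlier in the order D, B, A, F, H, G, E, C, so processing vertices in that order labels each vertex after all of its successors.
D: no outgoing edge → L
B: no outgoing edge → L
A: reaches L-position B → W
F: reaches L-position D → W
H: reaches L-position D → W
G: only reaches F(W), A(W), all W → L
E: reaches L-position G → W
C: reaches L-position B → W
Reading off the rows marked L gives the requested list; there are 3 such vertices.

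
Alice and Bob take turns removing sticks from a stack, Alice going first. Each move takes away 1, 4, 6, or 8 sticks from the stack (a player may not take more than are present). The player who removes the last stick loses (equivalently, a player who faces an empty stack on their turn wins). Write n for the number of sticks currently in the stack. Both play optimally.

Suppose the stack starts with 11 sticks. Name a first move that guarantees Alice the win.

Label each position W (a win for the player to move) or L (a loss). A position with no legal move is W; any other position is W exactly when some move reaches an L, and L when every move reaches a W.
n=0: no move; the opponent has just taken the last stick and therefore loses → W
n=1: the only move is to 0(W), a W ⇒ L
n=2: can move to 1, which is L ⇒ W
n=3: the only move is to 2(W), a W ⇒ L
n=4: can move to 3, which is L ⇒ W
n=5: can move to 1, which is L ⇒ W
n=6: moves to 5(W), 2(W), 0(W); every one is W ⇒ L
n=7: can move to 6, which is L ⇒ W
n=8: moves to 7(W), 4(W), 2(W), 0(W); every one is W ⇒ L
n=9: can move to 8, which is L ⇒ W
n=10: can move to 6, which is L ⇒ W
n=11: can move to 3, which is L ⇒ W
From 11, the L positions reachable in one move are: 3.

Remove 8, leaving 3.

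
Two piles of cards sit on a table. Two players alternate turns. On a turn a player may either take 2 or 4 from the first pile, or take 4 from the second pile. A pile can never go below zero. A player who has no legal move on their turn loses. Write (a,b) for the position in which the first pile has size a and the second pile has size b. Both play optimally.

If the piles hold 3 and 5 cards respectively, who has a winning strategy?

The second player wins.

Compute win/loss labels from the base case upward. A position with no move is L. Any other position is W if it can reach an L in one move, else L.
No move ever increases a pile, so every position that can arise here has a ≤ 3 and b ≤ 5; it is enough to label the cells with 0 ≤ a ≤ 3 and 0 ≤ b ≤ 5.
Every move lowers a or b (never raises either), so fill the grid row by row in increasing a, and left to right within a row: each cell's successors are then already labelled.
      b=0  b=1  b=2  b=3  b=4  b=5
a=0:    L    L    L    L    W    W
a=1:    L    L    L    L    W    W
a=2:    W    W    W    W    L    L
a=3:    W    W    W    W    L    L
Cells with no legal move (terminal, hence L): (0,0), (0,1), (0,2), (0,3), (1,0), (1,1), (1,2), (1,3).
The remaining L cells, each justified by listing all of its moves:
(2,4): moves to (0,4)(W), (2,0)(W); every one is W ⇒ L
(2,5): moves to (0,5)(W), (2,1)(W); every one is W ⇒ L
(3,4): moves to (1,4)(W), (3,0)(W); every one is W ⇒ L
(3,5): moves to (1,5)(W), (3,1)(W); every one is W ⇒ L
Every other cell has at least one move into one of the L cells above, so it is W.
The starting position (3,5) is L: whatever the player to move does, the opponent receives a W position.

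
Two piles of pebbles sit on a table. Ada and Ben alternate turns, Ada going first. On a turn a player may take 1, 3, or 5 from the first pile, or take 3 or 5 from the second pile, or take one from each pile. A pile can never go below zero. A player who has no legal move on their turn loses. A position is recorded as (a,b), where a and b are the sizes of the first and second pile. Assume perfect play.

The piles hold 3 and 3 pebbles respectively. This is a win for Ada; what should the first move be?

Classify positions by backward induction: terminal positions (no move available) are L. From any other position, the mover wins iff some move reaches an L.
No move ever increases a pile, so every position that can arise here has a ≤ 3 and b ≤ 3; it is enough to label the cells with 0 ≤ a ≤ 3 and 0 ≤ b ≤ 3.
Every move lowers a or b (never raises either), so fill the grid row by row in increasing a, and left to right within a row: each cell's successors are then already labelled.
      b=0  b=1  b=2  b=3
a=0:    L    L    L    W
a=1:    W    W    W    W
a=2:    L    L    L    W
a=3:    W    W    W    W
Cells with no legal move (terminal, hence L): (0,0), (0,1), (0,2).
The remaining L cells, each justified by listing all of its moves:
(2,0): L (sole option (1,0)(W) is W)
(2,1): L (options (1,1)(W), (1,0)(W) are all W)
(2,2): L (options (1,2)(W), (1,1)(W) are all W)
Every other cell has at least one move into one of the L cells above, so it is W.
From (3,3), the L positions reachable in one move are: (2,2).

Move to (2,2).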